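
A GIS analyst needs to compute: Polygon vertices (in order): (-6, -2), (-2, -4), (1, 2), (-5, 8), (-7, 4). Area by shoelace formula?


Shoelace sum: ((-6)*(-4) - (-2)*(-2)) + ((-2)*2 - 1*(-4)) + (1*8 - (-5)*2) + ((-5)*4 - (-7)*8) + ((-7)*(-2) - (-6)*4)
= 112
Area = |112|/2 = 56

56


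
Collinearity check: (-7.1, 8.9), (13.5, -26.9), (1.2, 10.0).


Cross product: (13.5-(-7.1))*(10-8.9) - ((-26.9)-8.9)*(1.2-(-7.1))
= 319.8

No, not collinear


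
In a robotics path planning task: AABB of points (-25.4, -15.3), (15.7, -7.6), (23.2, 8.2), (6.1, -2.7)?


x range: [-25.4, 23.2]
y range: [-15.3, 8.2]
Bounding box: (-25.4,-15.3) to (23.2,8.2)

(-25.4,-15.3) to (23.2,8.2)


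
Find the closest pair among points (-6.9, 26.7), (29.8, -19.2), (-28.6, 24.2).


d(P0,P1) = 58.7682, d(P0,P2) = 21.8435, d(P1,P2) = 72.7607
Closest: P0 and P2

Closest pair: (-6.9, 26.7) and (-28.6, 24.2), distance = 21.8435


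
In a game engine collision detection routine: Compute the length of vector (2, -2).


|u| = sqrt(2^2 + (-2)^2) = sqrt(8) = 2.8284

2.8284


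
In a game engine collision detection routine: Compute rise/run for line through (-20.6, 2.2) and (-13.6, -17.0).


slope = (y2-y1)/(x2-x1) = ((-17)-2.2)/((-13.6)-(-20.6)) = (-19.2)/7 = -2.7429

-2.7429


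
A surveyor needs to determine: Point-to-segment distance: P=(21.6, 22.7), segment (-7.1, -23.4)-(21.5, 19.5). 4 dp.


Project P onto AB: t = 1 (clamped to [0,1])
Closest point on segment: (21.5, 19.5)
Distance: 3.2016

3.2016


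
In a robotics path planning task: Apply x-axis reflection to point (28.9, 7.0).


Reflection over x-axis: (x,y) -> (x,-y)
(28.9, 7) -> (28.9, -7)

(28.9, -7)


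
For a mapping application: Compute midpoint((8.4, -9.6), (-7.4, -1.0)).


M = ((8.4+(-7.4))/2, ((-9.6)+(-1))/2)
= (0.5, -5.3)

(0.5, -5.3)


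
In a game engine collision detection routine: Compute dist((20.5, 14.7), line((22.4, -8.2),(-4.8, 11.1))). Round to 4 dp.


|cross product| = 586.21
|line direction| = sqrt(1112.33) = 33.3516
Distance = 586.21/sqrt(1112.33) = 17.5767

17.5767


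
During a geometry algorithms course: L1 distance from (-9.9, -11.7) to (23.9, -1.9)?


|(-9.9)-23.9| + |(-11.7)-(-1.9)| = 33.8 + 9.8 = 43.6

43.6


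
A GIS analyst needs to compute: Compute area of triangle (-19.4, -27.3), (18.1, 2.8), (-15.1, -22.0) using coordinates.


Area = |x_A(y_B-y_C) + x_B(y_C-y_A) + x_C(y_A-y_B)|/2
= |(-481.12) + 95.93 + 454.51|/2
= 69.32/2 = 34.66

34.66


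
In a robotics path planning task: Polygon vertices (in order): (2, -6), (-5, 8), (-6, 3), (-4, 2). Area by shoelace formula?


Shoelace sum: (2*8 - (-5)*(-6)) + ((-5)*3 - (-6)*8) + ((-6)*2 - (-4)*3) + ((-4)*(-6) - 2*2)
= 39
Area = |39|/2 = 19.5

19.5


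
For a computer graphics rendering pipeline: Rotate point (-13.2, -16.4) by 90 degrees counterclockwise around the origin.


90° CCW: (x,y) -> (-y, x)
(-13.2,-16.4) -> (16.4, -13.2)

(16.4, -13.2)


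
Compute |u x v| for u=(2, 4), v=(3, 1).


|u x v| = |2*1 - 4*3|
= |2 - 12| = 10

10


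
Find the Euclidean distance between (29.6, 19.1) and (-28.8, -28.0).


dx=-58.4, dy=-47.1
d^2 = (-58.4)^2 + (-47.1)^2 = 5628.97
d = sqrt(5628.97) = 75.0265

75.0265


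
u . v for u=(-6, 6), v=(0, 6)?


u . v = u_x*v_x + u_y*v_y = (-6)*0 + 6*6
= 0 + 36 = 36

36


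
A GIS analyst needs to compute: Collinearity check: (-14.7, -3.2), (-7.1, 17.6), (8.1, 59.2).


Cross product: ((-7.1)-(-14.7))*(59.2-(-3.2)) - (17.6-(-3.2))*(8.1-(-14.7))
= 0

Yes, collinear


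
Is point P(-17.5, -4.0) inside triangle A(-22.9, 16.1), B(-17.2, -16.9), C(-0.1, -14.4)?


Cross products: AB x AP = 63.63, BC x BP = 221.34, CA x CP = 293.58
All same sign? yes

Yes, inside


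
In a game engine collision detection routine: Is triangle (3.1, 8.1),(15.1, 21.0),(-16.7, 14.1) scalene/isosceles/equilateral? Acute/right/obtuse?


Side lengths squared: AB^2=310.41, BC^2=1058.85, CA^2=428.04
Sorted: [310.41, 428.04, 1058.85]
By sides: Scalene, By angles: Obtuse

Scalene, Obtuse


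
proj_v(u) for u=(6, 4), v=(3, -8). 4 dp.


u.v = -14, |v| = sqrt(73) = 8.544
Scalar projection = u.v / |v| = -14 / sqrt(73) = -1.6386

-1.6386


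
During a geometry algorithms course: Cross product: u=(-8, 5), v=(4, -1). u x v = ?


u x v = u_x*v_y - u_y*v_x = (-8)*(-1) - 5*4
= 8 - 20 = -12

-12


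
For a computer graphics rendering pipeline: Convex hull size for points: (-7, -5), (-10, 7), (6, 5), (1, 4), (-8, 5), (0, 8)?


Convex hull vertices (CCW): (-10, 7), (-7, -5), (6, 5), (0, 8)
Count = 4

4


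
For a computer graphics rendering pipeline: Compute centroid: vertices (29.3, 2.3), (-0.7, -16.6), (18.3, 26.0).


Centroid = ((x_A+x_B+x_C)/3, (y_A+y_B+y_C)/3)
= ((29.3+(-0.7)+18.3)/3, (2.3+(-16.6)+26)/3)
= (15.6333, 3.9)

(15.6333, 3.9)


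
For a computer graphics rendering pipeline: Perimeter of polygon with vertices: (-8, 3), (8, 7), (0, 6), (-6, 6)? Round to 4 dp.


Sides: (-8, 3)->(8, 7): sqrt(272) = 16.492423, (8, 7)->(0, 6): sqrt(65) = 8.062258, (0, 6)->(-6, 6): sqrt(36) = 6, (-6, 6)->(-8, 3): sqrt(13) = 3.605551
Sum = 34.160232
Perimeter = 34.1602

34.1602


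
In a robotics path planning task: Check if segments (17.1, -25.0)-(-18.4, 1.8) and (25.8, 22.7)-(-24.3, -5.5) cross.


Cross products: d1=2144.43, d2=-199.35, d3=-1926.51, d4=417.27
d1*d2 < 0 and d3*d4 < 0? yes

Yes, they intersect


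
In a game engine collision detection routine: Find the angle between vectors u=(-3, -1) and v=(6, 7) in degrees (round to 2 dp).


u.v = -25, |u| = sqrt(10) = 3.1623, |v| = sqrt(85) = 9.2195
cos(theta) = u.v/(|u||v|) = -25/sqrt(850) = -0.857493
theta = acos(-0.857493) = 149.04 degrees

149.04 degrees


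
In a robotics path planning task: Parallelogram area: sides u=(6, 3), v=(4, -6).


|u x v| = |6*(-6) - 3*4|
= |(-36) - 12| = 48

48


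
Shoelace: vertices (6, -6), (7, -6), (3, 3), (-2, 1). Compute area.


Shoelace sum: (6*(-6) - 7*(-6)) + (7*3 - 3*(-6)) + (3*1 - (-2)*3) + ((-2)*(-6) - 6*1)
= 60
Area = |60|/2 = 30

30


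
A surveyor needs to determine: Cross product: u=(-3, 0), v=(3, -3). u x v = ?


u x v = u_x*v_y - u_y*v_x = (-3)*(-3) - 0*3
= 9 - 0 = 9

9


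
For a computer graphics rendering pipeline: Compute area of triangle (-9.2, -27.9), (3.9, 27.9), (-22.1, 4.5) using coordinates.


Area = |x_A(y_B-y_C) + x_B(y_C-y_A) + x_C(y_A-y_B)|/2
= |(-215.28) + 126.36 + 1233.18|/2
= 1144.26/2 = 572.13

572.13


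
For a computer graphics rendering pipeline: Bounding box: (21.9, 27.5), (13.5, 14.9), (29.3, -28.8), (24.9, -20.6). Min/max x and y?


x range: [13.5, 29.3]
y range: [-28.8, 27.5]
Bounding box: (13.5,-28.8) to (29.3,27.5)

(13.5,-28.8) to (29.3,27.5)


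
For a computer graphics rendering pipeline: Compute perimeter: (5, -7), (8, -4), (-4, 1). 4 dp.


Sides: (5, -7)->(8, -4): sqrt(18) = 4.242641, (8, -4)->(-4, 1): sqrt(169) = 13, (-4, 1)->(5, -7): sqrt(145) = 12.041595
Sum = 29.284236
Perimeter = 29.2842

29.2842


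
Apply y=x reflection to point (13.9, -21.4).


Reflection over y=x: (x,y) -> (y,x)
(13.9, -21.4) -> (-21.4, 13.9)

(-21.4, 13.9)


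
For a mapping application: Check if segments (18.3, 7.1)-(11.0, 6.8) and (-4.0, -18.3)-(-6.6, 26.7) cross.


Cross products: d1=-1069.54, d2=-740.26, d3=178.73, d4=-150.55
d1*d2 < 0 and d3*d4 < 0? no

No, they don't intersect


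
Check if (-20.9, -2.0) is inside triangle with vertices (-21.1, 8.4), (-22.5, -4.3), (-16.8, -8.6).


Cross products: AB x AP = 17.1, BC x BP = 19.99, CA x CP = 41.32
All same sign? yes

Yes, inside


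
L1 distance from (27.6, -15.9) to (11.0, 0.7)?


|27.6-11| + |(-15.9)-0.7| = 16.6 + 16.6 = 33.2

33.2


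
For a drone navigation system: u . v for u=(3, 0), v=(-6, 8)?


u . v = u_x*v_x + u_y*v_y = 3*(-6) + 0*8
= (-18) + 0 = -18

-18


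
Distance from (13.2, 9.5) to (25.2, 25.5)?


dx=12, dy=16
d^2 = 12^2 + 16^2 = 400
d = sqrt(400) = 20

20


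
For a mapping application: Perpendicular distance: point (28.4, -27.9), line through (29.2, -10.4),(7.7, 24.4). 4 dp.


|cross product| = 404.09
|line direction| = sqrt(1673.29) = 40.9059
Distance = 404.09/sqrt(1673.29) = 9.8785

9.8785


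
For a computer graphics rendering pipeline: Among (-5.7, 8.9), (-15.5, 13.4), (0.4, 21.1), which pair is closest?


d(P0,P1) = 10.7838, d(P0,P2) = 13.64, d(P1,P2) = 17.6664
Closest: P0 and P1

Closest pair: (-5.7, 8.9) and (-15.5, 13.4), distance = 10.7838


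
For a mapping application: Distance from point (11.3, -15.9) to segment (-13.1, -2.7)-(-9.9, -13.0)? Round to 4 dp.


Project P onto AB: t = 1 (clamped to [0,1])
Closest point on segment: (-9.9, -13)
Distance: 21.3974

21.3974


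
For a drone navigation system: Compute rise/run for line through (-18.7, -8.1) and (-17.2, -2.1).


slope = (y2-y1)/(x2-x1) = ((-2.1)-(-8.1))/((-17.2)-(-18.7)) = 6/1.5 = 4

4


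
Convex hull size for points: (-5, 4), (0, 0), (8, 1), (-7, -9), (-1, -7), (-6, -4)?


Convex hull vertices (CCW): (-7, -9), (-1, -7), (8, 1), (-5, 4)
Count = 4

4


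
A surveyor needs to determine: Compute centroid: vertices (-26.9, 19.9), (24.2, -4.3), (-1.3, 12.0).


Centroid = ((x_A+x_B+x_C)/3, (y_A+y_B+y_C)/3)
= (((-26.9)+24.2+(-1.3))/3, (19.9+(-4.3)+12)/3)
= (-1.3333, 9.2)

(-1.3333, 9.2)


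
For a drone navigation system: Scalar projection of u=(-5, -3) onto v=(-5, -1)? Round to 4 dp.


u.v = 28, |v| = sqrt(26) = 5.099
Scalar projection = u.v / |v| = 28 / sqrt(26) = 5.4913

5.4913


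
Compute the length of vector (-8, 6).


|u| = sqrt((-8)^2 + 6^2) = sqrt(100) = 10

10


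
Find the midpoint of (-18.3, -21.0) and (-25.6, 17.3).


M = (((-18.3)+(-25.6))/2, ((-21)+17.3)/2)
= (-21.95, -1.85)

(-21.95, -1.85)


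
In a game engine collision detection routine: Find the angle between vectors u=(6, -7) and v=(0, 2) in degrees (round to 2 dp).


u.v = -14, |u| = sqrt(85) = 9.2195, |v| = sqrt(4) = 2
cos(theta) = u.v/(|u||v|) = -14/sqrt(340) = -0.759257
theta = acos(-0.759257) = 139.4 degrees

139.4 degrees


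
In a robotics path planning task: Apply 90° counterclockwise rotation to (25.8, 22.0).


90° CCW: (x,y) -> (-y, x)
(25.8,22) -> (-22, 25.8)

(-22, 25.8)


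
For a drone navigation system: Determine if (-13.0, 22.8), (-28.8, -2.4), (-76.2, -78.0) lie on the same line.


Cross product: ((-28.8)-(-13))*((-78)-22.8) - ((-2.4)-22.8)*((-76.2)-(-13))
= 0

Yes, collinear


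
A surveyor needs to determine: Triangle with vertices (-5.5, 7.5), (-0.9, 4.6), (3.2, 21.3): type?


Side lengths squared: AB^2=29.57, BC^2=295.7, CA^2=266.13
Sorted: [29.57, 266.13, 295.7]
By sides: Scalene, By angles: Right

Scalene, Right


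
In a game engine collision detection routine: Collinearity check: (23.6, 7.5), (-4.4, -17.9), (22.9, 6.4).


Cross product: ((-4.4)-23.6)*(6.4-7.5) - ((-17.9)-7.5)*(22.9-23.6)
= 13.02

No, not collinear


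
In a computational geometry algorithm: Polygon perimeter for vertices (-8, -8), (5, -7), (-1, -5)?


Sides: (-8, -8)->(5, -7): sqrt(170) = 13.038405, (5, -7)->(-1, -5): sqrt(40) = 6.324555, (-1, -5)->(-8, -8): sqrt(58) = 7.615773
Sum = 26.978733
Perimeter = 26.9787

26.9787


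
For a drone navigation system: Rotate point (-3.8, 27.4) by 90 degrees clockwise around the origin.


90° CW: (x,y) -> (y, -x)
(-3.8,27.4) -> (27.4, 3.8)

(27.4, 3.8)


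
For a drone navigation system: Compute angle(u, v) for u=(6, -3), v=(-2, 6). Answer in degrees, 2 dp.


u.v = -30, |u| = sqrt(45) = 6.7082, |v| = sqrt(40) = 6.3246
cos(theta) = u.v/(|u||v|) = -30/sqrt(1800) = -0.707107
theta = acos(-0.707107) = 135 degrees

135 degrees


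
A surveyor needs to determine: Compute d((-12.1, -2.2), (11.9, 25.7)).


dx=24, dy=27.9
d^2 = 24^2 + 27.9^2 = 1354.41
d = sqrt(1354.41) = 36.8023

36.8023


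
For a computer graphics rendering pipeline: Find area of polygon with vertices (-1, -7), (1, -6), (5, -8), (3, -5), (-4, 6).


Shoelace sum: ((-1)*(-6) - 1*(-7)) + (1*(-8) - 5*(-6)) + (5*(-5) - 3*(-8)) + (3*6 - (-4)*(-5)) + ((-4)*(-7) - (-1)*6)
= 66
Area = |66|/2 = 33

33


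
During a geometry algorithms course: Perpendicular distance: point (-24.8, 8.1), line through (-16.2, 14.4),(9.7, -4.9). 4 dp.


|cross product| = 329.15
|line direction| = sqrt(1043.3) = 32.3002
Distance = 329.15/sqrt(1043.3) = 10.1904

10.1904


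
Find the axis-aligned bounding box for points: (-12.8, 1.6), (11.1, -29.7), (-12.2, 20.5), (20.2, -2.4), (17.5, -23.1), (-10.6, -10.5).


x range: [-12.8, 20.2]
y range: [-29.7, 20.5]
Bounding box: (-12.8,-29.7) to (20.2,20.5)

(-12.8,-29.7) to (20.2,20.5)


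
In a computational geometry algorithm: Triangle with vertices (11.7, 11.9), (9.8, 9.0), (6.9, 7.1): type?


Side lengths squared: AB^2=12.02, BC^2=12.02, CA^2=46.08
Sorted: [12.02, 12.02, 46.08]
By sides: Isosceles, By angles: Obtuse

Isosceles, Obtuse


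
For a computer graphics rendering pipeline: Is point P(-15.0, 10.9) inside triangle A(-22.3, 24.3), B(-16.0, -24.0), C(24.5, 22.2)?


Cross products: AB x AP = 268.17, BC x BP = 1367.25, CA x CP = 611.79
All same sign? yes

Yes, inside


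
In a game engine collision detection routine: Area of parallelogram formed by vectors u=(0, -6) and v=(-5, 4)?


|u x v| = |0*4 - (-6)*(-5)|
= |0 - 30| = 30

30


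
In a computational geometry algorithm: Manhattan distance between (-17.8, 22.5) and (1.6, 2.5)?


|(-17.8)-1.6| + |22.5-2.5| = 19.4 + 20 = 39.4

39.4


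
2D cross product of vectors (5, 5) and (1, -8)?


u x v = u_x*v_y - u_y*v_x = 5*(-8) - 5*1
= (-40) - 5 = -45

-45


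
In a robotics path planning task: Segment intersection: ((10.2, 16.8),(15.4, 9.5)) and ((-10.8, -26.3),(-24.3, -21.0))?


Cross products: d1=-693.15, d2=-622.16, d3=-377.42, d4=-448.41
d1*d2 < 0 and d3*d4 < 0? no

No, they don't intersect


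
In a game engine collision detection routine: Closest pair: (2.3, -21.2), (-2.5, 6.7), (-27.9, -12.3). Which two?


d(P0,P1) = 28.3099, d(P0,P2) = 31.4841, d(P1,P2) = 31.72
Closest: P0 and P1

Closest pair: (2.3, -21.2) and (-2.5, 6.7), distance = 28.3099


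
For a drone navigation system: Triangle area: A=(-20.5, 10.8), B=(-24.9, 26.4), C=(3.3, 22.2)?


Area = |x_A(y_B-y_C) + x_B(y_C-y_A) + x_C(y_A-y_B)|/2
= |(-86.1) + (-283.86) + (-51.48)|/2
= 421.44/2 = 210.72

210.72


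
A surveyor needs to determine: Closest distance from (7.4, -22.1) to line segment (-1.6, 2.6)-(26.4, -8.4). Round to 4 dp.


Project P onto AB: t = 0.5787 (clamped to [0,1])
Closest point on segment: (14.6029, -3.7654)
Distance: 19.6987

19.6987


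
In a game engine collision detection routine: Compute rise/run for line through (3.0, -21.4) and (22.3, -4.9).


slope = (y2-y1)/(x2-x1) = ((-4.9)-(-21.4))/(22.3-3) = 16.5/19.3 = 0.8549

0.8549


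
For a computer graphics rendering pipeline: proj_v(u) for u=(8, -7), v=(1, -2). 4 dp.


u.v = 22, |v| = sqrt(5) = 2.2361
Scalar projection = u.v / |v| = 22 / sqrt(5) = 9.8387

9.8387


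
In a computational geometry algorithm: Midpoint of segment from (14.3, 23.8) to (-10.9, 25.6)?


M = ((14.3+(-10.9))/2, (23.8+25.6)/2)
= (1.7, 24.7)

(1.7, 24.7)


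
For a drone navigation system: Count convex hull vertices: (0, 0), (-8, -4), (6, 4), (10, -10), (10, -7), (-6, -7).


Convex hull vertices (CCW): (-8, -4), (-6, -7), (10, -10), (10, -7), (6, 4)
Count = 5

5


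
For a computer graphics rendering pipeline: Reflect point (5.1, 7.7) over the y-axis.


Reflection over y-axis: (x,y) -> (-x,y)
(5.1, 7.7) -> (-5.1, 7.7)

(-5.1, 7.7)


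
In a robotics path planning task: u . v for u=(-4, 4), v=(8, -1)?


u . v = u_x*v_x + u_y*v_y = (-4)*8 + 4*(-1)
= (-32) + (-4) = -36

-36


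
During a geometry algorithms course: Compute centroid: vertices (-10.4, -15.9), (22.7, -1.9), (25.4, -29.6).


Centroid = ((x_A+x_B+x_C)/3, (y_A+y_B+y_C)/3)
= (((-10.4)+22.7+25.4)/3, ((-15.9)+(-1.9)+(-29.6))/3)
= (12.5667, -15.8)

(12.5667, -15.8)


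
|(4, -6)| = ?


|u| = sqrt(4^2 + (-6)^2) = sqrt(52) = 7.2111

7.2111


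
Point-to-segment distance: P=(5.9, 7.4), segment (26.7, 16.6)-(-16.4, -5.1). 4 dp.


Project P onto AB: t = 0.4707 (clamped to [0,1])
Closest point on segment: (6.4111, 6.3849)
Distance: 1.1365

1.1365


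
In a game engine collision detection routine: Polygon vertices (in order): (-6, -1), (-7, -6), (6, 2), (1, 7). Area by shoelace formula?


Shoelace sum: ((-6)*(-6) - (-7)*(-1)) + ((-7)*2 - 6*(-6)) + (6*7 - 1*2) + (1*(-1) - (-6)*7)
= 132
Area = |132|/2 = 66

66


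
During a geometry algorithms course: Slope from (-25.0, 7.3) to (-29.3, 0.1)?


slope = (y2-y1)/(x2-x1) = (0.1-7.3)/((-29.3)-(-25)) = (-7.2)/(-4.3) = 1.6744

1.6744


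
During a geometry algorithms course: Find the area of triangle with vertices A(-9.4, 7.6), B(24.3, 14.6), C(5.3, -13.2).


Area = |x_A(y_B-y_C) + x_B(y_C-y_A) + x_C(y_A-y_B)|/2
= |(-261.32) + (-505.44) + (-37.1)|/2
= 803.86/2 = 401.93

401.93


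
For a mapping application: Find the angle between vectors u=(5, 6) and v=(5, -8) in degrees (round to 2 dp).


u.v = -23, |u| = sqrt(61) = 7.8102, |v| = sqrt(89) = 9.434
cos(theta) = u.v/(|u||v|) = -23/sqrt(5429) = -0.312153
theta = acos(-0.312153) = 108.19 degrees

108.19 degrees


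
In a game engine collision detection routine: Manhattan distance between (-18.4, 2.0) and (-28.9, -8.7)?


|(-18.4)-(-28.9)| + |2-(-8.7)| = 10.5 + 10.7 = 21.2

21.2


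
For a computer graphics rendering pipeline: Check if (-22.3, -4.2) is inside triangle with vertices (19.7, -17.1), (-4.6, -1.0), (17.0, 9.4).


Cross products: AB x AP = 362.73, BC x BP = 114.96, CA x CP = -1078.17
All same sign? no

No, outside


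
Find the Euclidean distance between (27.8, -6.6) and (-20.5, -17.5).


dx=-48.3, dy=-10.9
d^2 = (-48.3)^2 + (-10.9)^2 = 2451.7
d = sqrt(2451.7) = 49.5146

49.5146


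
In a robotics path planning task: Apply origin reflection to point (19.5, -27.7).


Reflection over origin: (x,y) -> (-x,-y)
(19.5, -27.7) -> (-19.5, 27.7)

(-19.5, 27.7)


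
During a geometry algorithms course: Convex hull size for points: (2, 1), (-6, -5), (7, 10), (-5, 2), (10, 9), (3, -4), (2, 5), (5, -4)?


Convex hull vertices (CCW): (-6, -5), (5, -4), (10, 9), (7, 10), (-5, 2)
Count = 5

5


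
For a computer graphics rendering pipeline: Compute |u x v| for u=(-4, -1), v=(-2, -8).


|u x v| = |(-4)*(-8) - (-1)*(-2)|
= |32 - 2| = 30

30


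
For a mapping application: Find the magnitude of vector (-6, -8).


|u| = sqrt((-6)^2 + (-8)^2) = sqrt(100) = 10

10


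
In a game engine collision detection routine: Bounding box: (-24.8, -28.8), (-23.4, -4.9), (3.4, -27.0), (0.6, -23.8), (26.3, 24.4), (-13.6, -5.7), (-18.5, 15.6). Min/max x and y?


x range: [-24.8, 26.3]
y range: [-28.8, 24.4]
Bounding box: (-24.8,-28.8) to (26.3,24.4)

(-24.8,-28.8) to (26.3,24.4)


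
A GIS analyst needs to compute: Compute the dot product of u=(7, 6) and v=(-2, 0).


u . v = u_x*v_x + u_y*v_y = 7*(-2) + 6*0
= (-14) + 0 = -14

-14


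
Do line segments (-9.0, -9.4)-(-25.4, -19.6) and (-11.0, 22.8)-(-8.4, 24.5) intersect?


Cross products: d1=-87.12, d2=-85.76, d3=-548.48, d4=-549.84
d1*d2 < 0 and d3*d4 < 0? no

No, they don't intersect


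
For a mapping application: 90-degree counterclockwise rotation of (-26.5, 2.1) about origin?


90° CCW: (x,y) -> (-y, x)
(-26.5,2.1) -> (-2.1, -26.5)

(-2.1, -26.5)


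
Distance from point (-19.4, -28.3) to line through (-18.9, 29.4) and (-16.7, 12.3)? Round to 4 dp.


|cross product| = 135.49
|line direction| = sqrt(297.25) = 17.2409
Distance = 135.49/sqrt(297.25) = 7.8586

7.8586


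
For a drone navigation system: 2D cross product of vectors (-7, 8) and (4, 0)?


u x v = u_x*v_y - u_y*v_x = (-7)*0 - 8*4
= 0 - 32 = -32

-32


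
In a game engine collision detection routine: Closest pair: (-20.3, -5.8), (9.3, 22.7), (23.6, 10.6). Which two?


d(P0,P1) = 41.0903, d(P0,P2) = 46.8633, d(P1,P2) = 18.7323
Closest: P1 and P2

Closest pair: (9.3, 22.7) and (23.6, 10.6), distance = 18.7323


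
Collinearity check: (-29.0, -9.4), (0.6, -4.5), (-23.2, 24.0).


Cross product: (0.6-(-29))*(24-(-9.4)) - ((-4.5)-(-9.4))*((-23.2)-(-29))
= 960.22

No, not collinear


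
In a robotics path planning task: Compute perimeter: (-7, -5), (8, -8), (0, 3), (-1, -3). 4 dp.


Sides: (-7, -5)->(8, -8): sqrt(234) = 15.297059, (8, -8)->(0, 3): sqrt(185) = 13.601471, (0, 3)->(-1, -3): sqrt(37) = 6.082763, (-1, -3)->(-7, -5): sqrt(40) = 6.324555
Sum = 41.305848
Perimeter = 41.3058

41.3058


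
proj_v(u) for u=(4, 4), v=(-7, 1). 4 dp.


u.v = -24, |v| = sqrt(50) = 7.0711
Scalar projection = u.v / |v| = -24 / sqrt(50) = -3.3941

-3.3941


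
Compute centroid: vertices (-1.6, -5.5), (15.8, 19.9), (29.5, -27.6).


Centroid = ((x_A+x_B+x_C)/3, (y_A+y_B+y_C)/3)
= (((-1.6)+15.8+29.5)/3, ((-5.5)+19.9+(-27.6))/3)
= (14.5667, -4.4)

(14.5667, -4.4)


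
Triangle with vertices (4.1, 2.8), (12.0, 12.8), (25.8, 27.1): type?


Side lengths squared: AB^2=162.41, BC^2=394.93, CA^2=1061.38
Sorted: [162.41, 394.93, 1061.38]
By sides: Scalene, By angles: Obtuse

Scalene, Obtuse


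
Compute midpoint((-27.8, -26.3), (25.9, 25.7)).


M = (((-27.8)+25.9)/2, ((-26.3)+25.7)/2)
= (-0.95, -0.3)

(-0.95, -0.3)


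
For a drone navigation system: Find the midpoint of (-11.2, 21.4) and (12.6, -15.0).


M = (((-11.2)+12.6)/2, (21.4+(-15))/2)
= (0.7, 3.2)

(0.7, 3.2)


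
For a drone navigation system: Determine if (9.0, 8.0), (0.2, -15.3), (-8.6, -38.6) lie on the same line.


Cross product: (0.2-9)*((-38.6)-8) - ((-15.3)-8)*((-8.6)-9)
= 0

Yes, collinear


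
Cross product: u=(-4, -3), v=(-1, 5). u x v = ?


u x v = u_x*v_y - u_y*v_x = (-4)*5 - (-3)*(-1)
= (-20) - 3 = -23

-23


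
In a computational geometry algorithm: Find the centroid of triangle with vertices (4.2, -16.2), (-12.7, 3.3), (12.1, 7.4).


Centroid = ((x_A+x_B+x_C)/3, (y_A+y_B+y_C)/3)
= ((4.2+(-12.7)+12.1)/3, ((-16.2)+3.3+7.4)/3)
= (1.2, -1.8333)

(1.2, -1.8333)


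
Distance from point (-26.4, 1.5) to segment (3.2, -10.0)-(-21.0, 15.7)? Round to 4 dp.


Project P onto AB: t = 0.812 (clamped to [0,1])
Closest point on segment: (-16.4506, 10.8687)
Distance: 13.6661

13.6661


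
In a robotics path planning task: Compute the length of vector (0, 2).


|u| = sqrt(0^2 + 2^2) = sqrt(4) = 2

2


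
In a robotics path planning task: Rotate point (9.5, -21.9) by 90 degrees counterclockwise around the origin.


90° CCW: (x,y) -> (-y, x)
(9.5,-21.9) -> (21.9, 9.5)

(21.9, 9.5)


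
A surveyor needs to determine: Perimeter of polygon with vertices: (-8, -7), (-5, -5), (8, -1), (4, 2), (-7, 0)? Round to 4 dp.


Sides: (-8, -7)->(-5, -5): sqrt(13) = 3.605551, (-5, -5)->(8, -1): sqrt(185) = 13.601471, (8, -1)->(4, 2): sqrt(25) = 5, (4, 2)->(-7, 0): sqrt(125) = 11.18034, (-7, 0)->(-8, -7): sqrt(50) = 7.071068
Sum = 40.45843
Perimeter = 40.4584

40.4584


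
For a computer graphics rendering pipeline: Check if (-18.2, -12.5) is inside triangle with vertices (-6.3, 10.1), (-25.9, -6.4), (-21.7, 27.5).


Cross products: AB x AP = 246.61, BC x BP = -286.65, CA x CP = -555.1
All same sign? no

No, outside


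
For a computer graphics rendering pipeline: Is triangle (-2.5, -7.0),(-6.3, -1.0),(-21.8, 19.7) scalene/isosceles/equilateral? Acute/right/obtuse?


Side lengths squared: AB^2=50.44, BC^2=668.74, CA^2=1085.38
Sorted: [50.44, 668.74, 1085.38]
By sides: Scalene, By angles: Obtuse

Scalene, Obtuse


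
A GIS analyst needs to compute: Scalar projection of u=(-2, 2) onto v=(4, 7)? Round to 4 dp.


u.v = 6, |v| = sqrt(65) = 8.0623
Scalar projection = u.v / |v| = 6 / sqrt(65) = 0.7442

0.7442


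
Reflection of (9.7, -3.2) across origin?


Reflection over origin: (x,y) -> (-x,-y)
(9.7, -3.2) -> (-9.7, 3.2)

(-9.7, 3.2)


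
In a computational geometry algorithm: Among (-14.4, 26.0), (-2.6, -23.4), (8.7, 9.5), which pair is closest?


d(P0,P1) = 50.7898, d(P0,P2) = 28.3877, d(P1,P2) = 34.7865
Closest: P0 and P2

Closest pair: (-14.4, 26.0) and (8.7, 9.5), distance = 28.3877


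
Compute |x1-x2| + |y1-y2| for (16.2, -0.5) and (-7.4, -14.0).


|16.2-(-7.4)| + |(-0.5)-(-14)| = 23.6 + 13.5 = 37.1

37.1


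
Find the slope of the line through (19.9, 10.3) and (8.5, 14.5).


slope = (y2-y1)/(x2-x1) = (14.5-10.3)/(8.5-19.9) = 4.2/(-11.4) = -0.3684

-0.3684


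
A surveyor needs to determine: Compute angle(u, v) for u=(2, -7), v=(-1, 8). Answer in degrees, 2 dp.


u.v = -58, |u| = sqrt(53) = 7.2801, |v| = sqrt(65) = 8.0623
cos(theta) = u.v/(|u||v|) = -58/sqrt(3445) = -0.988174
theta = acos(-0.988174) = 171.18 degrees

171.18 degrees


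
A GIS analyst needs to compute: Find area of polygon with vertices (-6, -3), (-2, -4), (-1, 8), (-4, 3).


Shoelace sum: ((-6)*(-4) - (-2)*(-3)) + ((-2)*8 - (-1)*(-4)) + ((-1)*3 - (-4)*8) + ((-4)*(-3) - (-6)*3)
= 57
Area = |57|/2 = 28.5

28.5


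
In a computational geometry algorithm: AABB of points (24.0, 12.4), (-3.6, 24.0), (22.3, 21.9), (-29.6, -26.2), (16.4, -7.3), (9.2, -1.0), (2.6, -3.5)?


x range: [-29.6, 24]
y range: [-26.2, 24]
Bounding box: (-29.6,-26.2) to (24,24)

(-29.6,-26.2) to (24,24)


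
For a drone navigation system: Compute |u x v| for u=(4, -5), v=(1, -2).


|u x v| = |4*(-2) - (-5)*1|
= |(-8) - (-5)| = 3

3


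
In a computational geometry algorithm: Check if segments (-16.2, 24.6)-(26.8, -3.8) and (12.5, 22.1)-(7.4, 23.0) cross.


Cross products: d1=13.08, d2=119.22, d3=707.58, d4=601.44
d1*d2 < 0 and d3*d4 < 0? no

No, they don't intersect


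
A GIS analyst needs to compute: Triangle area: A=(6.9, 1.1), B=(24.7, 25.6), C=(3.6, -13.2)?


Area = |x_A(y_B-y_C) + x_B(y_C-y_A) + x_C(y_A-y_B)|/2
= |267.72 + (-353.21) + (-88.2)|/2
= 173.69/2 = 86.845

86.845


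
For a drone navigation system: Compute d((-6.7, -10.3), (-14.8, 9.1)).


dx=-8.1, dy=19.4
d^2 = (-8.1)^2 + 19.4^2 = 441.97
d = sqrt(441.97) = 21.0231

21.0231


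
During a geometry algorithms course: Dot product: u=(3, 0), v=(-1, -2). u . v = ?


u . v = u_x*v_x + u_y*v_y = 3*(-1) + 0*(-2)
= (-3) + 0 = -3

-3


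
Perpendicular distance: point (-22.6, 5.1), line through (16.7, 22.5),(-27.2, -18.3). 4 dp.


|cross product| = 839.58
|line direction| = sqrt(3591.85) = 59.932
Distance = 839.58/sqrt(3591.85) = 14.0089

14.0089


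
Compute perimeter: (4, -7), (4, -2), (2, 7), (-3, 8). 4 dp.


Sides: (4, -7)->(4, -2): sqrt(25) = 5, (4, -2)->(2, 7): sqrt(85) = 9.219544, (2, 7)->(-3, 8): sqrt(26) = 5.09902, (-3, 8)->(4, -7): sqrt(274) = 16.552945
Sum = 35.871509
Perimeter = 35.8715

35.8715


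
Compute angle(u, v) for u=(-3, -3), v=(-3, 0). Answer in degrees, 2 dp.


u.v = 9, |u| = sqrt(18) = 4.2426, |v| = sqrt(9) = 3
cos(theta) = u.v/(|u||v|) = 9/sqrt(162) = 0.707107
theta = acos(0.707107) = 45 degrees

45 degrees


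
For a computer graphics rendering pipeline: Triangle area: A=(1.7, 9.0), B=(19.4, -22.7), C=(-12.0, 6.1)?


Area = |x_A(y_B-y_C) + x_B(y_C-y_A) + x_C(y_A-y_B)|/2
= |(-48.96) + (-56.26) + (-380.4)|/2
= 485.62/2 = 242.81

242.81


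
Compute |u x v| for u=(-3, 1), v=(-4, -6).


|u x v| = |(-3)*(-6) - 1*(-4)|
= |18 - (-4)| = 22

22


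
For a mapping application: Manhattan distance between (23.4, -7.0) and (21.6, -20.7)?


|23.4-21.6| + |(-7)-(-20.7)| = 1.8 + 13.7 = 15.5

15.5


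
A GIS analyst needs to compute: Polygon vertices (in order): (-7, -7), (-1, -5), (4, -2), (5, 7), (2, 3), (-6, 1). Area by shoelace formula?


Shoelace sum: ((-7)*(-5) - (-1)*(-7)) + ((-1)*(-2) - 4*(-5)) + (4*7 - 5*(-2)) + (5*3 - 2*7) + (2*1 - (-6)*3) + ((-6)*(-7) - (-7)*1)
= 158
Area = |158|/2 = 79

79


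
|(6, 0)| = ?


|u| = sqrt(6^2 + 0^2) = sqrt(36) = 6

6


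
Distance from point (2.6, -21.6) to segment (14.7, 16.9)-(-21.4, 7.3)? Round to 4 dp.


Project P onto AB: t = 0.5779 (clamped to [0,1])
Closest point on segment: (-6.1629, 11.352)
Distance: 34.0972

34.0972


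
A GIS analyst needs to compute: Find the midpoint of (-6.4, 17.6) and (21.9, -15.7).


M = (((-6.4)+21.9)/2, (17.6+(-15.7))/2)
= (7.75, 0.95)

(7.75, 0.95)


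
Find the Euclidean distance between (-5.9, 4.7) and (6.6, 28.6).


dx=12.5, dy=23.9
d^2 = 12.5^2 + 23.9^2 = 727.46
d = sqrt(727.46) = 26.9715

26.9715


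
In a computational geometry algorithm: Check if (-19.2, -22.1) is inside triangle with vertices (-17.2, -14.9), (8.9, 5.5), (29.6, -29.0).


Cross products: AB x AP = -147.12, BC x BP = -1540.77, CA x CP = 365.16
All same sign? no

No, outside


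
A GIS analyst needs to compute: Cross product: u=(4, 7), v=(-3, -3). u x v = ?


u x v = u_x*v_y - u_y*v_x = 4*(-3) - 7*(-3)
= (-12) - (-21) = 9

9


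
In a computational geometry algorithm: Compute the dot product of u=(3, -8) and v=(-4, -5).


u . v = u_x*v_x + u_y*v_y = 3*(-4) + (-8)*(-5)
= (-12) + 40 = 28

28


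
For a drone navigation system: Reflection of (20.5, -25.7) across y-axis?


Reflection over y-axis: (x,y) -> (-x,y)
(20.5, -25.7) -> (-20.5, -25.7)

(-20.5, -25.7)


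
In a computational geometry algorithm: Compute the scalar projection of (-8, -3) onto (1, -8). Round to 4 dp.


u.v = 16, |v| = sqrt(65) = 8.0623
Scalar projection = u.v / |v| = 16 / sqrt(65) = 1.9846

1.9846


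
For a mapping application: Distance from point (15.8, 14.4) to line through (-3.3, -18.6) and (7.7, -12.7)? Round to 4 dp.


|cross product| = 250.31
|line direction| = sqrt(155.81) = 12.4824
Distance = 250.31/sqrt(155.81) = 20.0531

20.0531


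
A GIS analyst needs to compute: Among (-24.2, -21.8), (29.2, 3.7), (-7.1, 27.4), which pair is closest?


d(P0,P1) = 59.1761, d(P0,P2) = 52.0869, d(P1,P2) = 43.3518
Closest: P1 and P2

Closest pair: (29.2, 3.7) and (-7.1, 27.4), distance = 43.3518


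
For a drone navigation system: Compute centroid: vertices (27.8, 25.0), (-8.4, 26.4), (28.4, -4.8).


Centroid = ((x_A+x_B+x_C)/3, (y_A+y_B+y_C)/3)
= ((27.8+(-8.4)+28.4)/3, (25+26.4+(-4.8))/3)
= (15.9333, 15.5333)

(15.9333, 15.5333)


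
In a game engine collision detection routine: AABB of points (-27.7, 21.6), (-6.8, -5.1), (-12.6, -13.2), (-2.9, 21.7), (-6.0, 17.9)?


x range: [-27.7, -2.9]
y range: [-13.2, 21.7]
Bounding box: (-27.7,-13.2) to (-2.9,21.7)

(-27.7,-13.2) to (-2.9,21.7)


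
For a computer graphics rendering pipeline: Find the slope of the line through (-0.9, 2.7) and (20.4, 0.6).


slope = (y2-y1)/(x2-x1) = (0.6-2.7)/(20.4-(-0.9)) = (-2.1)/21.3 = -0.0986

-0.0986


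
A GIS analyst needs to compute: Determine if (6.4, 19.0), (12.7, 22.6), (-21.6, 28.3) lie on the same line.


Cross product: (12.7-6.4)*(28.3-19) - (22.6-19)*((-21.6)-6.4)
= 159.39

No, not collinear


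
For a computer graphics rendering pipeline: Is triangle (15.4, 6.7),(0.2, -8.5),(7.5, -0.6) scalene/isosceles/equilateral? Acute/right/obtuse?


Side lengths squared: AB^2=462.08, BC^2=115.7, CA^2=115.7
Sorted: [115.7, 115.7, 462.08]
By sides: Isosceles, By angles: Obtuse

Isosceles, Obtuse


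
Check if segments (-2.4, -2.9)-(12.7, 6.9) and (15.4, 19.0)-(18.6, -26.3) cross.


Cross products: d1=-876.42, d2=-161.03, d3=156.25, d4=-559.14
d1*d2 < 0 and d3*d4 < 0? no

No, they don't intersect


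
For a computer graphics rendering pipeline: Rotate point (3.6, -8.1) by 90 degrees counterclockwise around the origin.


90° CCW: (x,y) -> (-y, x)
(3.6,-8.1) -> (8.1, 3.6)

(8.1, 3.6)


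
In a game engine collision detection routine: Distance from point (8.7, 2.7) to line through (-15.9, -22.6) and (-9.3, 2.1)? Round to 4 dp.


|cross product| = 440.64
|line direction| = sqrt(653.65) = 25.5666
Distance = 440.64/sqrt(653.65) = 17.235

17.235


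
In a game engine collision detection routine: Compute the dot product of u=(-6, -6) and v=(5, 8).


u . v = u_x*v_x + u_y*v_y = (-6)*5 + (-6)*8
= (-30) + (-48) = -78

-78


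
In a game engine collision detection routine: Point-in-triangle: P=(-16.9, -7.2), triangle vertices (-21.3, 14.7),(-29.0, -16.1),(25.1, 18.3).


Cross products: AB x AP = 304.15, BC x BP = 65.25, CA x CP = 1032
All same sign? yes

Yes, inside


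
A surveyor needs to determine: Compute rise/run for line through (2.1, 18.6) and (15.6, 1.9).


slope = (y2-y1)/(x2-x1) = (1.9-18.6)/(15.6-2.1) = (-16.7)/13.5 = -1.237

-1.237


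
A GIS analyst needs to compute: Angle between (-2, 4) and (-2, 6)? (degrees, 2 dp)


u.v = 28, |u| = sqrt(20) = 4.4721, |v| = sqrt(40) = 6.3246
cos(theta) = u.v/(|u||v|) = 28/sqrt(800) = 0.989949
theta = acos(0.989949) = 8.13 degrees

8.13 degrees


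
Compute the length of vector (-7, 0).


|u| = sqrt((-7)^2 + 0^2) = sqrt(49) = 7

7


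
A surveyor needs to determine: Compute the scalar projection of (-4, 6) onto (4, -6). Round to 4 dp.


u.v = -52, |v| = sqrt(52) = 7.2111
Scalar projection = u.v / |v| = -52 / sqrt(52) = -7.2111

-7.2111


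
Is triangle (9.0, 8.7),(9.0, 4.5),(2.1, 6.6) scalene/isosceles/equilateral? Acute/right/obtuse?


Side lengths squared: AB^2=17.64, BC^2=52.02, CA^2=52.02
Sorted: [17.64, 52.02, 52.02]
By sides: Isosceles, By angles: Acute

Isosceles, Acute


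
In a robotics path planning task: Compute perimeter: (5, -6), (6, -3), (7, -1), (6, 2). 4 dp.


Sides: (5, -6)->(6, -3): sqrt(10) = 3.162278, (6, -3)->(7, -1): sqrt(5) = 2.236068, (7, -1)->(6, 2): sqrt(10) = 3.162278, (6, 2)->(5, -6): sqrt(65) = 8.062258
Sum = 16.622882
Perimeter = 16.6229

16.6229


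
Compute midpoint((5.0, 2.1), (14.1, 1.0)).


M = ((5+14.1)/2, (2.1+1)/2)
= (9.55, 1.55)

(9.55, 1.55)


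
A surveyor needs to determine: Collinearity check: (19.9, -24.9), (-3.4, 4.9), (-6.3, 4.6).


Cross product: ((-3.4)-19.9)*(4.6-(-24.9)) - (4.9-(-24.9))*((-6.3)-19.9)
= 93.41

No, not collinear


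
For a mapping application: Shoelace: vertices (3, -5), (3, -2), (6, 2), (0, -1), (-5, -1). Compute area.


Shoelace sum: (3*(-2) - 3*(-5)) + (3*2 - 6*(-2)) + (6*(-1) - 0*2) + (0*(-1) - (-5)*(-1)) + ((-5)*(-5) - 3*(-1))
= 44
Area = |44|/2 = 22

22


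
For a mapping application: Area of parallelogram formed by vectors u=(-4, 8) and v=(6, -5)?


|u x v| = |(-4)*(-5) - 8*6|
= |20 - 48| = 28

28


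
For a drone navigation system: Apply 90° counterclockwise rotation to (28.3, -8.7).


90° CCW: (x,y) -> (-y, x)
(28.3,-8.7) -> (8.7, 28.3)

(8.7, 28.3)


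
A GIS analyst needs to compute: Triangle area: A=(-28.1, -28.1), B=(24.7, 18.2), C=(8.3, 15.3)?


Area = |x_A(y_B-y_C) + x_B(y_C-y_A) + x_C(y_A-y_B)|/2
= |(-81.49) + 1071.98 + (-384.29)|/2
= 606.2/2 = 303.1

303.1


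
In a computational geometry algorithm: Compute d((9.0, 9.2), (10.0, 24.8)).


dx=1, dy=15.6
d^2 = 1^2 + 15.6^2 = 244.36
d = sqrt(244.36) = 15.632

15.632


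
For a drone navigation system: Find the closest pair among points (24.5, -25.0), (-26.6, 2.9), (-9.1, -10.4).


d(P0,P1) = 58.2204, d(P0,P2) = 36.635, d(P1,P2) = 21.9804
Closest: P1 and P2

Closest pair: (-26.6, 2.9) and (-9.1, -10.4), distance = 21.9804


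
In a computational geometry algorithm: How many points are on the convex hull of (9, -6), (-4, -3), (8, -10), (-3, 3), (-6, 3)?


Convex hull vertices (CCW): (-6, 3), (-4, -3), (8, -10), (9, -6), (-3, 3)
Count = 5

5


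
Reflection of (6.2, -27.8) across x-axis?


Reflection over x-axis: (x,y) -> (x,-y)
(6.2, -27.8) -> (6.2, 27.8)

(6.2, 27.8)


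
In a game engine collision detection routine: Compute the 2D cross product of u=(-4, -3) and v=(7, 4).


u x v = u_x*v_y - u_y*v_x = (-4)*4 - (-3)*7
= (-16) - (-21) = 5

5


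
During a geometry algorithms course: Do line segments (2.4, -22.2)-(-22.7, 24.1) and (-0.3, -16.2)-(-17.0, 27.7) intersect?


Cross products: d1=-18.33, d2=310.35, d3=-25.59, d4=-354.27
d1*d2 < 0 and d3*d4 < 0? no

No, they don't intersect


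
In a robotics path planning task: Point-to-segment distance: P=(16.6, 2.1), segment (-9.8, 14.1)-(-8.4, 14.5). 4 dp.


Project P onto AB: t = 1 (clamped to [0,1])
Closest point on segment: (-8.4, 14.5)
Distance: 27.9063

27.9063


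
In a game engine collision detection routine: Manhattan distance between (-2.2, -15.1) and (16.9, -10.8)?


|(-2.2)-16.9| + |(-15.1)-(-10.8)| = 19.1 + 4.3 = 23.4

23.4


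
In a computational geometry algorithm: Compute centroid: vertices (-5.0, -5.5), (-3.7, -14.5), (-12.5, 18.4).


Centroid = ((x_A+x_B+x_C)/3, (y_A+y_B+y_C)/3)
= (((-5)+(-3.7)+(-12.5))/3, ((-5.5)+(-14.5)+18.4)/3)
= (-7.0667, -0.5333)

(-7.0667, -0.5333)


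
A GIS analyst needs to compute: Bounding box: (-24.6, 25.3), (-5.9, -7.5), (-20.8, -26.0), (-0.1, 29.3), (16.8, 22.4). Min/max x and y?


x range: [-24.6, 16.8]
y range: [-26, 29.3]
Bounding box: (-24.6,-26) to (16.8,29.3)

(-24.6,-26) to (16.8,29.3)


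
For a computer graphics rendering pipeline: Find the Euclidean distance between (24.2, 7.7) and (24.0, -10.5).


dx=-0.2, dy=-18.2
d^2 = (-0.2)^2 + (-18.2)^2 = 331.28
d = sqrt(331.28) = 18.2011

18.2011


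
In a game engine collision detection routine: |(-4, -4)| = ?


|u| = sqrt((-4)^2 + (-4)^2) = sqrt(32) = 5.6569

5.6569


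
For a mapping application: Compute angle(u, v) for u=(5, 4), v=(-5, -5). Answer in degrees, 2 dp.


u.v = -45, |u| = sqrt(41) = 6.4031, |v| = sqrt(50) = 7.0711
cos(theta) = u.v/(|u||v|) = -45/sqrt(2050) = -0.993884
theta = acos(-0.993884) = 173.66 degrees

173.66 degrees


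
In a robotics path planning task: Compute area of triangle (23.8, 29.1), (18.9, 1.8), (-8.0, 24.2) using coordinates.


Area = |x_A(y_B-y_C) + x_B(y_C-y_A) + x_C(y_A-y_B)|/2
= |(-533.12) + (-92.61) + (-218.4)|/2
= 844.13/2 = 422.065

422.065


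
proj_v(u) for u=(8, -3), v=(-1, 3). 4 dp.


u.v = -17, |v| = sqrt(10) = 3.1623
Scalar projection = u.v / |v| = -17 / sqrt(10) = -5.3759

-5.3759


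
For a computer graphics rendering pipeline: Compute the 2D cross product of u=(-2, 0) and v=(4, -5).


u x v = u_x*v_y - u_y*v_x = (-2)*(-5) - 0*4
= 10 - 0 = 10

10


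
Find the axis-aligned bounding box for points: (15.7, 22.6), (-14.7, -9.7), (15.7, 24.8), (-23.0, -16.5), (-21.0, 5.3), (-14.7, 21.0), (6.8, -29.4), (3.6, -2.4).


x range: [-23, 15.7]
y range: [-29.4, 24.8]
Bounding box: (-23,-29.4) to (15.7,24.8)

(-23,-29.4) to (15.7,24.8)


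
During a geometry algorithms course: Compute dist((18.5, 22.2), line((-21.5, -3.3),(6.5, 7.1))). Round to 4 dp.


|cross product| = 298
|line direction| = sqrt(892.16) = 29.869
Distance = 298/sqrt(892.16) = 9.9769

9.9769


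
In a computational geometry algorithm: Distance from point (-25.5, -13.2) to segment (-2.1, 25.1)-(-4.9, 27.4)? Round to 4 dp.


Project P onto AB: t = 0 (clamped to [0,1])
Closest point on segment: (-2.1, 25.1)
Distance: 44.8826

44.8826


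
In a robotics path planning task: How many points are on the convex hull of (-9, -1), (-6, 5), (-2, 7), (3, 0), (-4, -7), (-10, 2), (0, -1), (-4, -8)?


Convex hull vertices (CCW): (-10, 2), (-9, -1), (-4, -8), (3, 0), (-2, 7), (-6, 5)
Count = 6

6


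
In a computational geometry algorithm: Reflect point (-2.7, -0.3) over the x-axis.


Reflection over x-axis: (x,y) -> (x,-y)
(-2.7, -0.3) -> (-2.7, 0.3)

(-2.7, 0.3)


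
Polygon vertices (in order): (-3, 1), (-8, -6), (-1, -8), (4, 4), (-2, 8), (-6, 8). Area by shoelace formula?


Shoelace sum: ((-3)*(-6) - (-8)*1) + ((-8)*(-8) - (-1)*(-6)) + ((-1)*4 - 4*(-8)) + (4*8 - (-2)*4) + ((-2)*8 - (-6)*8) + ((-6)*1 - (-3)*8)
= 202
Area = |202|/2 = 101

101


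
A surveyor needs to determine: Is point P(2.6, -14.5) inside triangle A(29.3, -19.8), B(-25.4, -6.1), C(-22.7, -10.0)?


Cross products: AB x AP = 75.88, BC x BP = 86.52, CA x CP = 13.94
All same sign? yes

Yes, inside
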